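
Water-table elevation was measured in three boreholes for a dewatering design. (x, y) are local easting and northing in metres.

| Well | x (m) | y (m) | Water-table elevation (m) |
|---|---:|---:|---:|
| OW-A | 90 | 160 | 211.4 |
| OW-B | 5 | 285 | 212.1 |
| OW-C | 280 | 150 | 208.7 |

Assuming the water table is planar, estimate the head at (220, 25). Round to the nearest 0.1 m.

Differences from OW-A: to OW-B (Δx, Δy, Δh) = (-85, 125, +0.7); to OW-C = (190, -10, -2.7).
Solve a·Δx + b·Δy = Δh: det = (-85)·(-10) − 190·125 = -22900.
∂h/∂x = [(+0.7)·(-10) − (-2.7)·125] / -22900 = -0.01443
∂h/∂y = [(-85)·(-2.7) − 190·(+0.7)] / -22900 = -0.004214
h(220, 25) = 211.4 + (-0.01443)·(130) + (-0.004214)·(-135) = 211.4 -1.876 +0.569 = 210.093 m.

210.1 m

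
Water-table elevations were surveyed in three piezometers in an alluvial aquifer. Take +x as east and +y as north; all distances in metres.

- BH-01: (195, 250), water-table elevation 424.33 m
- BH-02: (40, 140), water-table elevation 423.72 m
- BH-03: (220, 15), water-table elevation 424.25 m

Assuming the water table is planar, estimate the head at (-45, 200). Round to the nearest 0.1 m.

Three-point gradient (reference BH-01): Δ to BH-02 = (-155, -110, -0.61), Δ to BH-03 = (25, -235, -0.08).
∂h/∂x = +0.003435, ∂h/∂y = +0.0007058 (det = 39175).
h(-45, 200) = 424.33 + (+0.003435)·(-240) + (+0.0007058)·(-50) = 424.33 -0.824 -0.035 = 423.470 m.

423.5 m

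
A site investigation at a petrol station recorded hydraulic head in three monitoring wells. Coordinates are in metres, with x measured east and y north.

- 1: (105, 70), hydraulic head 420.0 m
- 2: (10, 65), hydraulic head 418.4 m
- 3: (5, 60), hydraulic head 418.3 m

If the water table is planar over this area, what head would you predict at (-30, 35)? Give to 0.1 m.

417.6 m

Taking 1 as reference: 2−1 = (-95, -5, -1.6); 3−1 = (-100, -10, -1.7).
Solve a·Δx + b·Δy = Δh: det = (-95)·(-10) − (-100)·(-5) = 450.
∂h/∂x = [(-1.6)·(-10) − (-1.7)·(-5)] / 450 = +0.01667
∂h/∂y = [(-95)·(-1.7) − (-100)·(-1.6)] / 450 = +0.003333
h(-30, 35) = 420.0 + (+0.01667)·(-135) + (+0.003333)·(-35) = 420.0 -2.250 -0.117 = 417.633 m.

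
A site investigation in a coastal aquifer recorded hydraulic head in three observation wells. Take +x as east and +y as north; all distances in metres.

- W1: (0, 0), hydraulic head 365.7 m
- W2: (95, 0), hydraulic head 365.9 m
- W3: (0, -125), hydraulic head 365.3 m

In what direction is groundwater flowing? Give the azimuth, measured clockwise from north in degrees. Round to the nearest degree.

213°

∂h/∂x = (365.9 − 365.7) / (95 − 0) = +0.002105
∂h/∂y = (365.3 − 365.7) / (-125 − 0) = +0.003200
Flow direction (−∇h) has components (-0.002105 E, -0.003200 N).
Azimuth = atan2(E, N) = atan2(-0.002105, -0.003200) = 213.3° ≈ 213°.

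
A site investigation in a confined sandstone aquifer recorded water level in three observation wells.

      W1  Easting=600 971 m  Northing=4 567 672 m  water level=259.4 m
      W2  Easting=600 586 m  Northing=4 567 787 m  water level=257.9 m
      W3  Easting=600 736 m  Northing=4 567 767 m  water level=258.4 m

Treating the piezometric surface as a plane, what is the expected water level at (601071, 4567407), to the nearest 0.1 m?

260.6 m

Taking W1 as reference: W2−W1 = (-385, 115, -1.5); W3−W1 = (-235, 95, -1.0).
Solve a·Δx + b·Δy = Δh: det = (-385)·95 − (-235)·115 = -9550.
∂h/∂x = [(-1.5)·95 − (-1.0)·115] / -9550 = +0.002880
∂h/∂y = [(-385)·(-1.0) − (-235)·(-1.5)] / -9550 = -0.003403
h(601071, 4567407) = 259.4 + (+0.002880)·(100) + (-0.003403)·(-265) = 259.4 +0.288 +0.902 = 260.590 m.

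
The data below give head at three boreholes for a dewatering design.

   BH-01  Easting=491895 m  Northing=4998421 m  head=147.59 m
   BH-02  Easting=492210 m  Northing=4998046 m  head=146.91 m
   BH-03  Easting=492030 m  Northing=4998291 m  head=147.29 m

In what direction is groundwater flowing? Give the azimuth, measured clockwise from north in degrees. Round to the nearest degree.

Differences from BH-01: to BH-02 (Δx, Δy, Δh) = (315, -375, -0.68); to BH-03 = (135, -130, -0.30).
Determinant of the coordinate differences = 315·(-130) − 135·(-375) = 9675.
∂h/∂x = [(-0.68)·(-130) − (-0.30)·(-375)] / 9675 = -0.002491
∂h/∂y = [315·(-0.30) − 135·(-0.68)] / 9675 = -0.0002791
Flow direction (−∇h) has components (+0.002491 E, +0.0002791 N).
Azimuth = atan2(E, N) = atan2(+0.002491, +0.0002791) = 83.6° ≈ 084°.

084°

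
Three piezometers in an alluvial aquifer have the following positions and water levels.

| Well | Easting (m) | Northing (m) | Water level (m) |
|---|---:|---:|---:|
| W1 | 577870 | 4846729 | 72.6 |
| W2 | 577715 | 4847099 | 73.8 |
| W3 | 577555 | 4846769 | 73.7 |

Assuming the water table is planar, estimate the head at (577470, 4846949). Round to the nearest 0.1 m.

74.3 m

Taking W1 as reference: W2−W1 = (-155, 370, +1.2); W3−W1 = (-315, 40, +1.1).
Solve a·Δx + b·Δy = Δh: det = (-155)·40 − (-315)·370 = 110350.
∂h/∂x = [(+1.2)·40 − (+1.1)·370] / 110350 = -0.003253
∂h/∂y = [(-155)·(+1.1) − (-315)·(+1.2)] / 110350 = +0.001880
h(577470, 4846949) = 72.6 + (-0.003253)·(-400) + (+0.001880)·(220) = 72.6 +1.301 +0.414 = 74.315 m.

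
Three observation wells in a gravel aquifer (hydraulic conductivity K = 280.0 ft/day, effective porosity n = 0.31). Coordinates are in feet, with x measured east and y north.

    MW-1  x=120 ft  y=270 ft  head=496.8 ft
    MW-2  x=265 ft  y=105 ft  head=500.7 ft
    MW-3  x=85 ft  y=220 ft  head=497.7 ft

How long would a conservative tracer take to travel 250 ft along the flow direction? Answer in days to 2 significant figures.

13 days

Taking MW-1 as reference: MW-2−MW-1 = (145, -165, +3.9); MW-3−MW-1 = (-35, -50, +0.9).
Determinant of the coordinate differences = 145·(-50) − (-35)·(-165) = -13025.
∂h/∂x = [(+3.9)·(-50) − (+0.9)·(-165)] / -13025 = +0.003570
∂h/∂y = [145·(+0.9) − (-35)·(+3.9)] / -13025 = -0.02050
|∇h| = √(0.003570² + -0.02050²) = 0.02081
Seepage velocity v = K·i/n = 280.0 × 0.02081 / 0.31 = 18.8 ft/day.
t = 250 / 18.8 = 13.3 days.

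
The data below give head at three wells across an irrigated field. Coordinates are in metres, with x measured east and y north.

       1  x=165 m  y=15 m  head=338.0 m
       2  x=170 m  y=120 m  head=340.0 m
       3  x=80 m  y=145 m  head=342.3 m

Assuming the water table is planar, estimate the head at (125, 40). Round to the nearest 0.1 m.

339.3 m

With h = a·x + b·y + c and 1 as origin, the differences give:
  5·a + 105·b = +2.0
  (-85)·a + 130·b = +4.3
Eliminate b (×130 and ×105, subtract): 9575·a = -191.50 → a = ∂h/∂x = -0.02000
Back-substitute: b = ∂h/∂y = +0.02000.
h(125, 40) = 338.0 + (-0.02000)·(-40) + (+0.02000)·(25) = 338.0 +0.800 +0.500 = 339.300 m.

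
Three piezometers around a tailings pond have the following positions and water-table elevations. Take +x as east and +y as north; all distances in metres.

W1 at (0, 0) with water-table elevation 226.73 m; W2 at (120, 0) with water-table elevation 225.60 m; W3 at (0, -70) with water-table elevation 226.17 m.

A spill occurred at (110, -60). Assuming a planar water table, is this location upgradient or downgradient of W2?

downgradient

∂h/∂x = (225.60 − 226.73) / (120 − 0) = -0.009417
∂h/∂y = (226.17 − 226.73) / (-70 − 0) = +0.008000
Head at (110, -60) = 226.73 + (-0.009417)·(110) + (+0.008000)·(-60) = 225.21 m.
That is lower than the 225.60 m at W2, so the point is downgradient.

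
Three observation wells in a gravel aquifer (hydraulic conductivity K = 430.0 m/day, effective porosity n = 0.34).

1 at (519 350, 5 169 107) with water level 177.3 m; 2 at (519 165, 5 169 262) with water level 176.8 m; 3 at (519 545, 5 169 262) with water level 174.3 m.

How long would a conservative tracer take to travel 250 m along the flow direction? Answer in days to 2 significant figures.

15 days

Taking 1 as reference: 2−1 = (-185, 155, -0.5); 3−1 = (195, 155, -3.0).
Solve a·Δx + b·Δy = Δh: det = (-185)·155 − 195·155 = -58900.
∂h/∂x = [(-0.5)·155 − (-3.0)·155] / -58900 = -0.006579
∂h/∂y = [(-185)·(-3.0) − 195·(-0.5)] / -58900 = -0.01108
|∇h| = √(-0.006579² + -0.01108²) = 0.01289
Seepage velocity v = K·i/n = 430.0 × 0.01289 / 0.34 = 16.3 m/day.
t = 250 / 16.3 = 15.34 days.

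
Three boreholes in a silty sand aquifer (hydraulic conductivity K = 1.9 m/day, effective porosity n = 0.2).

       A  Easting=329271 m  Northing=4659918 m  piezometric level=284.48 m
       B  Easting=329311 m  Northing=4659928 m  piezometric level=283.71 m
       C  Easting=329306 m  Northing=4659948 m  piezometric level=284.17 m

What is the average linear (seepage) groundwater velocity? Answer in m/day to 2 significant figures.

0.28 m/day

With h = a·x + b·y + c and A as origin, the differences give:
  40·a + 10·b = -0.77
  35·a + 30·b = -0.31
Eliminate b (×30 and ×10, subtract): 850·a = -20.000 → a = ∂h/∂x = -0.02353
Back-substitute: b = ∂h/∂y = +0.01712.
|∇h| = √(-0.02353² + 0.01712²) = 0.0291
Seepage velocity v = K·i/n = 1.9 × 0.0291 / 0.2 = 0.2764 m/day.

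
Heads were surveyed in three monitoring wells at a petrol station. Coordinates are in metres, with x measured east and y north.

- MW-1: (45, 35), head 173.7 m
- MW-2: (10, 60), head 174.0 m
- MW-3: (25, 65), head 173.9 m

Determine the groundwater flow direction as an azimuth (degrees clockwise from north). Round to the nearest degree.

104°

Differences from MW-1: to MW-2 (Δx, Δy, Δh) = (-35, 25, +0.3); to MW-3 = (-20, 30, +0.2).
Determinant of the coordinate differences = (-35)·30 − (-20)·25 = -550.
∂h/∂x = [(+0.3)·30 − (+0.2)·25] / -550 = -0.007273
∂h/∂y = [(-35)·(+0.2) − (-20)·(+0.3)] / -550 = +0.001818
Flow direction (−∇h) has components (+0.007273 E, -0.001818 N).
Azimuth = atan2(E, N) = atan2(+0.007273, -0.001818) = 104.0° ≈ 104°.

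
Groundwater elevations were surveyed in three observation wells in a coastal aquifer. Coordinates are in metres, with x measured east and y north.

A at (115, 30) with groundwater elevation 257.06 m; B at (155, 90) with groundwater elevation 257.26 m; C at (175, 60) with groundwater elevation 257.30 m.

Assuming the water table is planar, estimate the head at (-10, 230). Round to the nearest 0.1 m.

With h = a·x + b·y + c and A as origin, the differences give:
  40·a + 60·b = +0.20
  60·a + 30·b = +0.24
Eliminate b (×30 and ×60, subtract): -2400·a = -8.400 → a = ∂h/∂x = +0.003500
Back-substitute: b = ∂h/∂y = +0.0010000.
h(-10, 230) = 257.06 + (+0.003500)·(-125) + (+0.0010000)·(200) = 257.06 -0.438 +0.200 = 256.822 m.

256.8 m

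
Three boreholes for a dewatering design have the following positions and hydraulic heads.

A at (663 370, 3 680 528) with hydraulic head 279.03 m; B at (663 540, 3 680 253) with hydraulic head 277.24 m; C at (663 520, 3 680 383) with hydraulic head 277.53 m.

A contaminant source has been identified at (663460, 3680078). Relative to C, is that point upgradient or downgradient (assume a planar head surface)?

Taking A as reference: B−A = (170, -275, -1.79); C−A = (150, -145, -1.50).
Solve a·Δx + b·Δy = Δh: det = 170·(-145) − 150·(-275) = 16600.
∂h/∂x = [(-1.79)·(-145) − (-1.50)·(-275)] / 16600 = -0.009214
∂h/∂y = [170·(-1.50) − 150·(-1.79)] / 16600 = +0.0008133
Head at (663460, 3680078) = 279.03 + (-0.009214)·(90) + (+0.0008133)·(-450) = 277.83 m.
That is higher than the 277.53 m at C, so the point is upgradient.

upgradient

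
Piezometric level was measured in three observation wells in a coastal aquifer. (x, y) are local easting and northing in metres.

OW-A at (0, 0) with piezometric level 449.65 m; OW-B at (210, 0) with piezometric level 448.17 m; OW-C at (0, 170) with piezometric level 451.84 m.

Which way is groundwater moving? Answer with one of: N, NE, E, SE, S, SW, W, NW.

∂h/∂x = (448.17 − 449.65) / (210 − 0) = -0.007048
∂h/∂y = (451.84 − 449.65) / (170 − 0) = +0.01288
Flow = −∇h = (+0.007048 east, -0.01288 north), which points southeast.

SE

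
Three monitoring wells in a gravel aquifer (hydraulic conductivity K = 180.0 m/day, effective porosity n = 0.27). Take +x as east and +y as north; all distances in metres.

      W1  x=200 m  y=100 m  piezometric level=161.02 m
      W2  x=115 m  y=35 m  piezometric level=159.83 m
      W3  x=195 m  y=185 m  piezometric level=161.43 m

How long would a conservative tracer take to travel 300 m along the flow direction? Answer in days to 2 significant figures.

With h = a·x + b·y + c and W1 as origin, the differences give:
  (-85)·a + (-65)·b = -1.19
  (-5)·a + 85·b = +0.41
Eliminate b (×85 and ×(-65), subtract): -7550·a = -74.500 → a = ∂h/∂x = +0.009868
Back-substitute: b = ∂h/∂y = +0.005404.
|∇h| = √(0.009868² + 0.005404²) = 0.01125
Seepage velocity v = K·i/n = 180.0 × 0.01125 / 0.27 = 7.5 m/day.
t = 300 / 7.5 = 40 days.

40 days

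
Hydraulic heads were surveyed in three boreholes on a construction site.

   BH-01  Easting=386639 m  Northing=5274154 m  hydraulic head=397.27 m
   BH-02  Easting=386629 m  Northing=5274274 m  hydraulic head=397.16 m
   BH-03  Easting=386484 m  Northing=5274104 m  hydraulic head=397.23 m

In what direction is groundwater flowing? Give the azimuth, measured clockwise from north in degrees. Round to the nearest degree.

328°

Taking BH-01 as reference: BH-02−BH-01 = (-10, 120, -0.11); BH-03−BH-01 = (-155, -50, -0.04).
Determinant of the coordinate differences = (-10)·(-50) − (-155)·120 = 19100.
∂h/∂x = [(-0.11)·(-50) − (-0.04)·120] / 19100 = +0.0005393
∂h/∂y = [(-10)·(-0.04) − (-155)·(-0.11)] / 19100 = -0.0008717
Flow direction (−∇h) has components (-0.0005393 E, +0.0008717 N).
Azimuth = atan2(E, N) = atan2(-0.0005393, +0.0008717) = 328.3° ≈ 328°.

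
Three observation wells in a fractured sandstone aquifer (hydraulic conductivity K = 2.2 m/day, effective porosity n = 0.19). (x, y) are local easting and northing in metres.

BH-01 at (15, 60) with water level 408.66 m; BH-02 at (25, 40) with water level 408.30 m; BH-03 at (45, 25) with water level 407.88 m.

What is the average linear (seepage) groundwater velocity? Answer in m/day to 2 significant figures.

0.20 m/day

Differences from BH-01: to BH-02 (Δx, Δy, Δh) = (10, -20, -0.36); to BH-03 = (30, -35, -0.78).
Solve a·Δx + b·Δy = Δh: det = 10·(-35) − 30·(-20) = 250.
∂h/∂x = [(-0.36)·(-35) − (-0.78)·(-20)] / 250 = -0.01200
∂h/∂y = [10·(-0.78) − 30·(-0.36)] / 250 = +0.01200
|∇h| = √(-0.01200² + 0.01200²) = 0.01697
Seepage velocity v = K·i/n = 2.2 × 0.01697 / 0.19 = 0.1965 m/day.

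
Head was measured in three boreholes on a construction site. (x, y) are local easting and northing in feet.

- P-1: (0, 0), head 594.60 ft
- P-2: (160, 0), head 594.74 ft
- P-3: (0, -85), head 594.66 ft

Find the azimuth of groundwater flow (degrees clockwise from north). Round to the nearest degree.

309°

∂h/∂x = (594.74 − 594.60) / (160 − 0) = +0.0008750
∂h/∂y = (594.66 − 594.60) / (-85 − 0) = -0.0007059
Flow direction (−∇h) has components (-0.0008750 E, +0.0007059 N).
Azimuth = atan2(E, N) = atan2(-0.0008750, +0.0007059) = 308.9° ≈ 309°.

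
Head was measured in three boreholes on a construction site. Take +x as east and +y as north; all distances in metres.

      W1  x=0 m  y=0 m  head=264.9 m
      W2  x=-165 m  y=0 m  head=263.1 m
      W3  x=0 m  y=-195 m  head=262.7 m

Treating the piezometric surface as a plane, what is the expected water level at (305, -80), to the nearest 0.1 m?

∂h/∂x = (263.1 − 264.9) / (-165 − 0) = +0.01091
∂h/∂y = (262.7 − 264.9) / (-195 − 0) = +0.01128
h(305, -80) = 264.9 + (+0.01091)·(305) + (+0.01128)·(-80) = 264.9 +3.327 -0.903 = 267.325 m.

267.3 m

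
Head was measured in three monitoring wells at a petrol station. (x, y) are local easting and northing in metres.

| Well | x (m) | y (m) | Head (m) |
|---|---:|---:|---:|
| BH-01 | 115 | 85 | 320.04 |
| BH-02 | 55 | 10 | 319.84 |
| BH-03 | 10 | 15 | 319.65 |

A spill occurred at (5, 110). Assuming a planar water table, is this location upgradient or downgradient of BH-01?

Taking BH-01 as reference: BH-02−BH-01 = (-60, -75, -0.20); BH-03−BH-01 = (-105, -70, -0.39).
Determinant of the coordinate differences = (-60)·(-70) − (-105)·(-75) = -3675.
∂h/∂x = [(-0.20)·(-70) − (-0.39)·(-75)] / -3675 = +0.004150
∂h/∂y = [(-60)·(-0.39) − (-105)·(-0.20)] / -3675 = -0.0006531
Head at (5, 110) = 320.04 + (+0.004150)·(-110) + (-0.0006531)·(25) = 319.57 m.
That is lower than the 320.04 m at BH-01, so the point is downgradient.

downgradient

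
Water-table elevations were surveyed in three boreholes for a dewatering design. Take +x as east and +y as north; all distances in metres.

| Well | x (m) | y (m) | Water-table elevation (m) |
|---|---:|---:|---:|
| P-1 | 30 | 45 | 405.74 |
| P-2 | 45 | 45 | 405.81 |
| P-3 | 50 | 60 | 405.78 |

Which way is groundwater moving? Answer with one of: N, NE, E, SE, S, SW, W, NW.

Three-point gradient (reference P-1): Δ to P-2 = (15, 0, +0.07), Δ to P-3 = (20, 15, +0.04).
∂h/∂x = +0.004667, ∂h/∂y = -0.003556 (det = 225).
Flow = −∇h = (-0.004667 east, +0.003556 north), which points northwest.

NW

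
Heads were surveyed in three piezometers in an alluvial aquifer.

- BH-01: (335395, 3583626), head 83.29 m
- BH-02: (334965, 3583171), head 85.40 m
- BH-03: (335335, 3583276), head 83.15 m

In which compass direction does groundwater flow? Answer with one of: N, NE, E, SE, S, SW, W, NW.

Differences from BH-01: to BH-02 (Δx, Δy, Δh) = (-430, -455, +2.11); to BH-03 = (-60, -350, -0.14).
Determinant of the coordinate differences = (-430)·(-350) − (-60)·(-455) = 123200.
∂h/∂x = [(+2.11)·(-350) − (-0.14)·(-455)] / 123200 = -0.006511
∂h/∂y = [(-430)·(-0.14) − (-60)·(+2.11)] / 123200 = +0.001516
Flow = −∇h = (+0.006511 east, -0.001516 north), which points east.

E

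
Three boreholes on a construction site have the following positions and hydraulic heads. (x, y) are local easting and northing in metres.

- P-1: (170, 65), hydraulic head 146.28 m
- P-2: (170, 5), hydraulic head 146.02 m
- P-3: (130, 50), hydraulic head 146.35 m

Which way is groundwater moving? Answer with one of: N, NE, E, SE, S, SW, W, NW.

SE

Taking P-1 as reference: P-2−P-1 = (0, -60, -0.26); P-3−P-1 = (-40, -15, +0.07).
Determinant of the coordinate differences = 0·(-15) − (-40)·(-60) = -2400.
∂h/∂x = [(-0.26)·(-15) − (+0.07)·(-60)] / -2400 = -0.003375
∂h/∂y = [0·(+0.07) − (-40)·(-0.26)] / -2400 = +0.004333
Flow = −∇h = (+0.003375 east, -0.004333 north), which points southeast.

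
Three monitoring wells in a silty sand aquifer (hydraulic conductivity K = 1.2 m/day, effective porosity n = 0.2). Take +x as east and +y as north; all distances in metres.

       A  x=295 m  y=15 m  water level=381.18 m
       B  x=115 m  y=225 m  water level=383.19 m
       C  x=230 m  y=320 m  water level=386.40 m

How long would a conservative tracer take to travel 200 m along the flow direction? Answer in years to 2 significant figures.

Three-point gradient (reference A): Δ to B = (-180, 210, +2.01), Δ to C = (-65, 305, +5.22).
∂h/∂x = +0.01171, ∂h/∂y = +0.01961 (det = -41250).
|∇h| = √(0.01171² + 0.01961²) = 0.02284
Seepage velocity v = K·i/n = 1.2 × 0.02284 / 0.2 = 0.137 m/day.
t = 200 / 0.137 = 1460 days = 4 years.

4.0 years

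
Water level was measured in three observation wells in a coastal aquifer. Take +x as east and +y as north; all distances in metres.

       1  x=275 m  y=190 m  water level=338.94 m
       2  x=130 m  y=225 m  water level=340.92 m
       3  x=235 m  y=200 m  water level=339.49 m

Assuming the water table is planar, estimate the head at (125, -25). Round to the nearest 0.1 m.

338.2 m

With h = a·x + b·y + c and 1 as origin, the differences give:
  (-145)·a + 35·b = +1.98
  (-40)·a + 10·b = +0.55
Eliminate b (×10 and ×35, subtract): -50·a = 0.550 → a = ∂h/∂x = -0.01100
Back-substitute: b = ∂h/∂y = +0.01100.
h(125, -25) = 338.94 + (-0.01100)·(-150) + (+0.01100)·(-215) = 338.94 +1.650 -2.365 = 338.225 m.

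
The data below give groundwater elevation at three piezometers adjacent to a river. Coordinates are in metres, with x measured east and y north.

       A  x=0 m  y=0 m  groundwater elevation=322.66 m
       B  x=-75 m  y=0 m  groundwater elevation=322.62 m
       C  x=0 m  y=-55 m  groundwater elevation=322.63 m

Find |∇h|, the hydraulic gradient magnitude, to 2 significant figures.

0.00076

∂h/∂x = (322.62 − 322.66) / (-75 − 0) = +0.0005333
∂h/∂y = (322.63 − 322.66) / (-55 − 0) = +0.0005455
|∇h| = √(0.0005333² + 0.0005455²) = 0.0007629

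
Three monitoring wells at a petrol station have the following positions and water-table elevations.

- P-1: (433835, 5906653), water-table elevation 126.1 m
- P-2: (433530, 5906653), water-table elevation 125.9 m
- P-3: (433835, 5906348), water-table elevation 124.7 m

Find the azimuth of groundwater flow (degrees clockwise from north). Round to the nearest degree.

188°

∂h/∂x = (125.9 − 126.1) / (433530 − 433835) = +0.0006557
∂h/∂y = (124.7 − 126.1) / (5906348 − 5906653) = +0.004590
Flow direction (−∇h) has components (-0.0006557 E, -0.004590 N).
Azimuth = atan2(E, N) = atan2(-0.0006557, -0.004590) = 188.1° ≈ 188°.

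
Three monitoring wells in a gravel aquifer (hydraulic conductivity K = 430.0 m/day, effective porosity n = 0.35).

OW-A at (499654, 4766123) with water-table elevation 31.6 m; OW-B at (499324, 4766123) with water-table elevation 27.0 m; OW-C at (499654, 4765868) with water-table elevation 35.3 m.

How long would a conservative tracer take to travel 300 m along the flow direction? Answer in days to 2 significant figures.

12 days

∂h/∂x = (27.0 − 31.6) / (499324 − 499654) = +0.01394
∂h/∂y = (35.3 − 31.6) / (4765868 − 4766123) = -0.01451
|∇h| = √(0.01394² + -0.01451²) = 0.02012
Seepage velocity v = K·i/n = 430.0 × 0.02012 / 0.35 = 24.72 m/day.
t = 300 / 24.72 = 12.14 days.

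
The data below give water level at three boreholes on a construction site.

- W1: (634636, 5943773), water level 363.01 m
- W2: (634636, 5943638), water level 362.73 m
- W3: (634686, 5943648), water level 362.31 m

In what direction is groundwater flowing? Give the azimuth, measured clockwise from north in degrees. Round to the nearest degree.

Differences from W1: to W2 (Δx, Δy, Δh) = (0, -135, -0.28); to W3 = (50, -125, -0.70).
Solve a·Δx + b·Δy = Δh: det = 0·(-125) − 50·(-135) = 6750.
∂h/∂x = [(-0.28)·(-125) − (-0.70)·(-135)] / 6750 = -0.008815
∂h/∂y = [0·(-0.70) − 50·(-0.28)] / 6750 = +0.002074
Flow direction (−∇h) has components (+0.008815 E, -0.002074 N).
Azimuth = atan2(E, N) = atan2(+0.008815, -0.002074) = 103.2° ≈ 103°.

103°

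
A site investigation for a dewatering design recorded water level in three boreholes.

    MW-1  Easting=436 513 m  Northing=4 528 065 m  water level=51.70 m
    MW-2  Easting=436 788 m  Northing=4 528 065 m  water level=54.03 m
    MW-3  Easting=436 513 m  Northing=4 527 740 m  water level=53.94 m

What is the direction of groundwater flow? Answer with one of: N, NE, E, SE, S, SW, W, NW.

NW

∂h/∂x = (54.03 − 51.70) / (436788 − 436513) = +0.008473
∂h/∂y = (53.94 − 51.70) / (4527740 − 4528065) = -0.006892
Flow = −∇h = (-0.008473 east, +0.006892 north), which points northwest.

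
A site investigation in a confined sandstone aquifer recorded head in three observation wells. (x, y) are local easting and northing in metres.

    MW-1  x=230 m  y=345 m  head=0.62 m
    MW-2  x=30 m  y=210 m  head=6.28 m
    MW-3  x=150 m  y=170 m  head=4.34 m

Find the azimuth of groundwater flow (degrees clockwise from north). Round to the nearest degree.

059°

Differences from MW-1: to MW-2 (Δx, Δy, Δh) = (-200, -135, +5.66); to MW-3 = (-80, -175, +3.72).
Determinant of the coordinate differences = (-200)·(-175) − (-80)·(-135) = 24200.
∂h/∂x = [(+5.66)·(-175) − (+3.72)·(-135)] / 24200 = -0.02018
∂h/∂y = [(-200)·(+3.72) − (-80)·(+5.66)] / 24200 = -0.01203
Flow direction (−∇h) has components (+0.02018 E, +0.01203 N).
Azimuth = atan2(E, N) = atan2(+0.02018, +0.01203) = 59.2° ≈ 059°.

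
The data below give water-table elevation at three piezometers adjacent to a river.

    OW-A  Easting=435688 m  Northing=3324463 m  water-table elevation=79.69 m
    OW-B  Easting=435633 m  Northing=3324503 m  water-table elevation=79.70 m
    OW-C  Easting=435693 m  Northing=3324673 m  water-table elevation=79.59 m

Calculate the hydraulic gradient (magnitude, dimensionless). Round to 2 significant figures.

Taking OW-A as reference: OW-B−OW-A = (-55, 40, +0.01); OW-C−OW-A = (5, 210, -0.10).
Solve a·Δx + b·Δy = Δh: det = (-55)·210 − 5·40 = -11750.
∂h/∂x = [(+0.01)·210 − (-0.10)·40] / -11750 = -0.0005191
∂h/∂y = [(-55)·(-0.10) − 5·(+0.01)] / -11750 = -0.0004638
|∇h| = √(-0.0005191² + -0.0004638²) = 0.0006961

0.00070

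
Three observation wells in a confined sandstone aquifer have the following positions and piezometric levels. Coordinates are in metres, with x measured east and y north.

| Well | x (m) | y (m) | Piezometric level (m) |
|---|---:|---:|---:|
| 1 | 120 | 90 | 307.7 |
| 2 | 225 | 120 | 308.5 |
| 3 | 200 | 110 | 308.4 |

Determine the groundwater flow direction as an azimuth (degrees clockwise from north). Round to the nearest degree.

Three-point gradient (reference 1): Δ to 2 = (105, 30, +0.8), Δ to 3 = (80, 20, +0.7).
∂h/∂x = +0.01667, ∂h/∂y = -0.03167 (det = -300).
Flow direction (−∇h) has components (-0.01667 E, +0.03167 N).
Azimuth = atan2(E, N) = atan2(-0.01667, +0.03167) = 332.2° ≈ 332°.

332°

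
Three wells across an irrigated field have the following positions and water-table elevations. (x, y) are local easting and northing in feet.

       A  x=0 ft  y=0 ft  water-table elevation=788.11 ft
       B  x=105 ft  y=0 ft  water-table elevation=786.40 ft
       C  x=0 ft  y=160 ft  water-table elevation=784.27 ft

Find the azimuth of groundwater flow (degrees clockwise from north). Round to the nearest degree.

034°

∂h/∂x = (786.40 − 788.11) / (105 − 0) = -0.01629
∂h/∂y = (784.27 − 788.11) / (160 − 0) = -0.02400
Flow direction (−∇h) has components (+0.01629 E, +0.02400 N).
Azimuth = atan2(E, N) = atan2(+0.01629, +0.02400) = 34.2° ≈ 034°.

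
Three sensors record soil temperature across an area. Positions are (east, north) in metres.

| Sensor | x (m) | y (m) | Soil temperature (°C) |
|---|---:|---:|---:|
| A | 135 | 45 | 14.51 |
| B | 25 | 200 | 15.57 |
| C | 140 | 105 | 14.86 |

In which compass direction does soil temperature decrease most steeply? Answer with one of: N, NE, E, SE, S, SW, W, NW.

S

Differences from A: to B (Δx, Δy, Δh) = (-110, 155, +1.06); to C = (5, 60, +0.35).
Determinant of the coordinate differences = (-110)·60 − 5·155 = -7375.
∂T/∂x = [(+1.06)·60 − (+0.35)·155] / -7375 = -0.001268
∂T/∂y = [(-110)·(+0.35) − 5·(+1.06)] / -7375 = +0.005939
Steepest decrease is along −∇f = (+0.001268 E, -0.005939 N) → south.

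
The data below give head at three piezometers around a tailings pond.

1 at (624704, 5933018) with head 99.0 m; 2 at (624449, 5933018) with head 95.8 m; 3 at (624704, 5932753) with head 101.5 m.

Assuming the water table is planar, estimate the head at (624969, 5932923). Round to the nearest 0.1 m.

103.2 m

∂h/∂x = (95.8 − 99.0) / (624449 − 624704) = +0.01255
∂h/∂y = (101.5 − 99.0) / (5932753 − 5933018) = -0.009434
h(624969, 5932923) = 99.0 + (+0.01255)·(265) + (-0.009434)·(-95) = 99.0 +3.325 +0.896 = 103.222 m.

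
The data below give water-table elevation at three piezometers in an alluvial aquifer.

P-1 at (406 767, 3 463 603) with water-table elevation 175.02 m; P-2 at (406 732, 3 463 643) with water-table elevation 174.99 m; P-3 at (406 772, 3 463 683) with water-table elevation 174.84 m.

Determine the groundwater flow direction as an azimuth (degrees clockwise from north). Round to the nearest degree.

Differences from P-1: to P-2 (Δx, Δy, Δh) = (-35, 40, -0.03); to P-3 = (5, 80, -0.18).
Determinant of the coordinate differences = (-35)·80 − 5·40 = -3000.
∂h/∂x = [(-0.03)·80 − (-0.18)·40] / -3000 = -0.001600
∂h/∂y = [(-35)·(-0.18) − 5·(-0.03)] / -3000 = -0.002150
Flow direction (−∇h) has components (+0.001600 E, +0.002150 N).
Azimuth = atan2(E, N) = atan2(+0.001600, +0.002150) = 36.7° ≈ 037°.

037°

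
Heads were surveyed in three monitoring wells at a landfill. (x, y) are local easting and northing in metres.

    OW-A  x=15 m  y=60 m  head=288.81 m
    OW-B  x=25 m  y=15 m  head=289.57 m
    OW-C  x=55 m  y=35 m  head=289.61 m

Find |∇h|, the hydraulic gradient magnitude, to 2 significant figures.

With h = a·x + b·y + c and OW-A as origin, the differences give:
  10·a + (-45)·b = +0.76
  40·a + (-25)·b = +0.80
Eliminate b (×(-25) and ×(-45), subtract): 1550·a = 17.000 → a = ∂h/∂x = +0.01097
Back-substitute: b = ∂h/∂y = -0.01445.
|∇h| = √(0.01097² + -0.01445²) = 0.01814

0.018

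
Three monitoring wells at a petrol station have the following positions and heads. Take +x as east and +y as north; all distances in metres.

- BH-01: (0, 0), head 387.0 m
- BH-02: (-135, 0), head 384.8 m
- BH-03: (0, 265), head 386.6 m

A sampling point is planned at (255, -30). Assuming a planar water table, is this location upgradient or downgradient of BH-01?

∂h/∂x = (384.8 − 387.0) / (-135 − 0) = +0.01630
∂h/∂y = (386.6 − 387.0) / (265 − 0) = -0.001509
Head at (255, -30) = 387.0 + (+0.01630)·(255) + (-0.001509)·(-30) = 391.20 m.
That is higher than the 387.0 m at BH-01, so the point is upgradient.

upgradient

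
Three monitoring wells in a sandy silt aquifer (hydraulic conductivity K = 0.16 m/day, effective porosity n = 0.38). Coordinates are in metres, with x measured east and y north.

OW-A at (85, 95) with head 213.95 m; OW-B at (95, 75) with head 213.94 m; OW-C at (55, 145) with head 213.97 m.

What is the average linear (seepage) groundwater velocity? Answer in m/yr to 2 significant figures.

0.22 m/yr

With h = a·x + b·y + c and OW-A as origin, the differences give:
  10·a + (-20)·b = -0.01
  (-30)·a + 50·b = +0.02
Eliminate b (×50 and ×(-20), subtract): -100·a = -0.100 → a = ∂h/∂x = +0.0010000
Back-substitute: b = ∂h/∂y = +0.0010000.
|∇h| = √(0.0010000² + 0.0010000²) = 0.001414
Seepage velocity v = K·i/n = 0.16 × 0.001414 / 0.38 = 0.0005954 m/day = 0.2175 m/yr.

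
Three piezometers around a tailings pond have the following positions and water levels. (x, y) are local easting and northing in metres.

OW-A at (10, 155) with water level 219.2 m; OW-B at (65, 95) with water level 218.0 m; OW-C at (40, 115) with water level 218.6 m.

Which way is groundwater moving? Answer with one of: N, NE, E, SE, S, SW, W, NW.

Taking OW-A as reference: OW-B−OW-A = (55, -60, -1.2); OW-C−OW-A = (30, -40, -0.6).
Determinant of the coordinate differences = 55·(-40) − 30·(-60) = -400.
∂h/∂x = [(-1.2)·(-40) − (-0.6)·(-60)] / -400 = -0.03000
∂h/∂y = [55·(-0.6) − 30·(-1.2)] / -400 = -0.007500
Flow = −∇h = (+0.03000 east, +0.007500 north), which points east.

E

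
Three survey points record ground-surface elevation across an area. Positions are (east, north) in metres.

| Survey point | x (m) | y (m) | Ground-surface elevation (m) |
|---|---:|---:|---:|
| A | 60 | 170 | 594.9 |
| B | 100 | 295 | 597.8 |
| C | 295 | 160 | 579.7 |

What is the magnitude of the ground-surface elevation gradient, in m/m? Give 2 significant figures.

0.076 m/m

Differences from A: to B (Δx, Δy, Δh) = (40, 125, +2.9); to C = (235, -10, -15.2).
Solve a·Δx + b·Δy = Δz: det = 40·(-10) − 235·125 = -29775.
∂z/∂x = [(+2.9)·(-10) − (-15.2)·125] / -29775 = -0.06284
∂z/∂y = [40·(-15.2) − 235·(+2.9)] / -29775 = +0.04331
|∇f| = √(-0.06284² + 0.04331²) = 0.07632 m/m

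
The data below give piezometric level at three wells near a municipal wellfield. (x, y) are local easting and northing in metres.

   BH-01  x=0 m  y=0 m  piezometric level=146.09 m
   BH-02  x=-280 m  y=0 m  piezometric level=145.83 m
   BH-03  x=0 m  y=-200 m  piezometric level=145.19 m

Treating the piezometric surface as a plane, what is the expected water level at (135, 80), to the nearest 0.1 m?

∂h/∂x = (145.83 − 146.09) / (-280 − 0) = +0.0009286
∂h/∂y = (145.19 − 146.09) / (-200 − 0) = +0.004500
h(135, 80) = 146.09 + (+0.0009286)·(135) + (+0.004500)·(80) = 146.09 +0.125 +0.360 = 146.575 m.

146.6 m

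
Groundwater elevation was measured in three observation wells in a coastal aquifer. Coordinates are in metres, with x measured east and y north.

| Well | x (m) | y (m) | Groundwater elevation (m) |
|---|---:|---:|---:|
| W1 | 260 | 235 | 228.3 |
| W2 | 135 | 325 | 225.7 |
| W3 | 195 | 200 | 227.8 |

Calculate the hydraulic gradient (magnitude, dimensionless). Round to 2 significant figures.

0.017

With h = a·x + b·y + c and W1 as origin, the differences give:
  (-125)·a + 90·b = -2.6
  (-65)·a + (-35)·b = -0.5
Eliminate b (×(-35) and ×90, subtract): 10225·a = 136.00 → a = ∂h/∂x = +0.01330
Back-substitute: b = ∂h/∂y = -0.01042.
|∇h| = √(0.01330² + -0.01042²) = 0.0169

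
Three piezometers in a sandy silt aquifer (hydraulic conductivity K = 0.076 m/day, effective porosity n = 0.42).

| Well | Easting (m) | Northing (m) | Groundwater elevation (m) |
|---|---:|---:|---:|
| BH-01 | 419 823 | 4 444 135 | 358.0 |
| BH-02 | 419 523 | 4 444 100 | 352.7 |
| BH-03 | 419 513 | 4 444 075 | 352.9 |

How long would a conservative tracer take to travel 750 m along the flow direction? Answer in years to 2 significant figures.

450 years

Taking BH-01 as reference: BH-02−BH-01 = (-300, -35, -5.3); BH-03−BH-01 = (-310, -60, -5.1).
Determinant of the coordinate differences = (-300)·(-60) − (-310)·(-35) = 7150.
∂h/∂x = [(-5.3)·(-60) − (-5.1)·(-35)] / 7150 = +0.01951
∂h/∂y = [(-300)·(-5.1) − (-310)·(-5.3)] / 7150 = -0.01580
|∇h| = √(0.01951² + -0.01580²) = 0.02511
Seepage velocity v = K·i/n = 0.076 × 0.02511 / 0.42 = 0.004544 m/day.
t = 750 / 0.004544 = 1.651e+05 days = 452 years.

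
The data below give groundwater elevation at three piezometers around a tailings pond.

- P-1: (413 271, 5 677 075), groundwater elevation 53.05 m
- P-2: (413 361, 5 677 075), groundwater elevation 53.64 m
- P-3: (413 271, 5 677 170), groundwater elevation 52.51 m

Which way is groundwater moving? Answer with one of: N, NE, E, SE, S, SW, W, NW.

∂h/∂x = (53.64 − 53.05) / (413361 − 413271) = +0.006556
∂h/∂y = (52.51 − 53.05) / (5677170 − 5677075) = -0.005684
Flow = −∇h = (-0.006556 east, +0.005684 north), which points northwest.

NW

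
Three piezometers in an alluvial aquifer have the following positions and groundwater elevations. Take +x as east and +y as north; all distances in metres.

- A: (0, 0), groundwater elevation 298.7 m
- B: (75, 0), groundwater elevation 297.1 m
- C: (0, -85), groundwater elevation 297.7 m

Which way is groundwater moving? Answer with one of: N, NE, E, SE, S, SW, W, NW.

SE

∂h/∂x = (297.1 − 298.7) / (75 − 0) = -0.02133
∂h/∂y = (297.7 − 298.7) / (-85 − 0) = +0.01176
Flow = −∇h = (+0.02133 east, -0.01176 north), which points southeast.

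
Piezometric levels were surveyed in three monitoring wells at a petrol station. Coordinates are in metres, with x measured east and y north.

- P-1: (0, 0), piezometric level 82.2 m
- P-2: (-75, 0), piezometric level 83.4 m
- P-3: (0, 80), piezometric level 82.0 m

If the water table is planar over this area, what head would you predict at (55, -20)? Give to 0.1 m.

81.4 m

∂h/∂x = (83.4 − 82.2) / (-75 − 0) = -0.01600
∂h/∂y = (82.0 − 82.2) / (80 − 0) = -0.002500
h(55, -20) = 82.2 + (-0.01600)·(55) + (-0.002500)·(-20) = 82.2 -0.880 +0.050 = 81.370 m.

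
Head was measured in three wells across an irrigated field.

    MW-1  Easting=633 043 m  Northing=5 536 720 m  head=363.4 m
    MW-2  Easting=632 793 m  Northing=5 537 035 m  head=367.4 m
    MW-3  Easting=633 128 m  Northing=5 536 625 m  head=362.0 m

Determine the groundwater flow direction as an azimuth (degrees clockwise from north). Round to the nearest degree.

Three-point gradient (reference MW-1): Δ to MW-2 = (-250, 315, +4.0), Δ to MW-3 = (85, -95, -1.4).
∂h/∂x = -0.02017, ∂h/∂y = -0.003306 (det = -3025).
Flow direction (−∇h) has components (+0.02017 E, +0.003306 N).
Azimuth = atan2(E, N) = atan2(+0.02017, +0.003306) = 80.7° ≈ 081°.

081°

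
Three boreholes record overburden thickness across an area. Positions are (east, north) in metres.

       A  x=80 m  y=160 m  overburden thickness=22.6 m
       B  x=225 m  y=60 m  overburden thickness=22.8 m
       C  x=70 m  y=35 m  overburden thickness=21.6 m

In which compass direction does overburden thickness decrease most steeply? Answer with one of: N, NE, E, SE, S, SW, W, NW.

Differences from A: to B (Δx, Δy, Δh) = (145, -100, +0.2); to C = (-10, -125, -1.0).
Solve a·Δx + b·Δy = Δd: det = 145·(-125) − (-10)·(-100) = -19125.
∂d/∂x = [(+0.2)·(-125) − (-1.0)·(-100)] / -19125 = +0.006536
∂d/∂y = [145·(-1.0) − (-10)·(+0.2)] / -19125 = +0.007477
Steepest decrease is along −∇f = (-0.006536 E, -0.007477 N) → southwest.

SW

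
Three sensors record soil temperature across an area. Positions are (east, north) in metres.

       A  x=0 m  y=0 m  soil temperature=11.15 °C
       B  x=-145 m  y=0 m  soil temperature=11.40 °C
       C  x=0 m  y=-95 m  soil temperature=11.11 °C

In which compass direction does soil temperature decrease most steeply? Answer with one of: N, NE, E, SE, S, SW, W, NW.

∂T/∂x = (11.40 − 11.15) / (-145 − 0) = -0.001724
∂T/∂y = (11.11 − 11.15) / (-95 − 0) = +0.0004211
Steepest decrease is along −∇f = (+0.001724 E, -0.0004211 N) → east.

E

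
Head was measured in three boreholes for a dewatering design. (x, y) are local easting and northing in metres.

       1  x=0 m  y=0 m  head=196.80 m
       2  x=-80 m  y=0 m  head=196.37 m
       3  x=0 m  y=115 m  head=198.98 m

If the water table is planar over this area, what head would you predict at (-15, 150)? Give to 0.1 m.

∂h/∂x = (196.37 − 196.80) / (-80 − 0) = +0.005375
∂h/∂y = (198.98 − 196.80) / (115 − 0) = +0.01896
h(-15, 150) = 196.80 + (+0.005375)·(-15) + (+0.01896)·(150) = 196.80 -0.081 +2.843 = 199.563 m.

199.6 m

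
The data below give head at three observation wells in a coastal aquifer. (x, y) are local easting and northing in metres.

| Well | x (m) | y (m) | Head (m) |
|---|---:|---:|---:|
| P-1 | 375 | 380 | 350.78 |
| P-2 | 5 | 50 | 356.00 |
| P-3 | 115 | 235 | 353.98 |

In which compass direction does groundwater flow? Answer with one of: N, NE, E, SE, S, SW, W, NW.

Three-point gradient (reference P-1): Δ to P-2 = (-370, -330, +5.22), Δ to P-3 = (-260, -145, +3.20).
∂h/∂x = -0.009303, ∂h/∂y = -0.005387 (det = -32150).
Flow = −∇h = (+0.009303 east, +0.005387 north), which points northeast.

NE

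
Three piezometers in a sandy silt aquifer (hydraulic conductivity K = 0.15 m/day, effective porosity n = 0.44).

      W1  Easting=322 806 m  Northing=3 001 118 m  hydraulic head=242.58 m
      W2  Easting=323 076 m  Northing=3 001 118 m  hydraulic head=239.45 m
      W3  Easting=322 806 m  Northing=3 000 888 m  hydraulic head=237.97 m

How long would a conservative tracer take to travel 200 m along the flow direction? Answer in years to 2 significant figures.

69 years

∂h/∂x = (239.45 − 242.58) / (323076 − 322806) = -0.01159
∂h/∂y = (237.97 − 242.58) / (3000888 − 3001118) = +0.02004
|∇h| = √(-0.01159² + 0.02004²) = 0.02315
Seepage velocity v = K·i/n = 0.15 × 0.02315 / 0.44 = 0.007892 m/day.
t = 200 / 0.007892 = 2.534e+04 days = 69.4 years.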